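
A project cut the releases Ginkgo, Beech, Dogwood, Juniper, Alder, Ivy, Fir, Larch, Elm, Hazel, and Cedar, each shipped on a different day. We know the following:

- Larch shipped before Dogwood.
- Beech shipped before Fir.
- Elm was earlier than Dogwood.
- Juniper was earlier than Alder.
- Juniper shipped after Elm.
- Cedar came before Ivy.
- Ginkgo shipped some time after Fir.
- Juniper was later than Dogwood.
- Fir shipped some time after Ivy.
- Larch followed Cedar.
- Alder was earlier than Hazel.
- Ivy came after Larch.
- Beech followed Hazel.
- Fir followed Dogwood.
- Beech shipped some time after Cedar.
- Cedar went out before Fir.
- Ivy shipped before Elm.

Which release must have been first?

Cedar has a chain of constraints placing it before every other release, so Cedar must be first.

Cedar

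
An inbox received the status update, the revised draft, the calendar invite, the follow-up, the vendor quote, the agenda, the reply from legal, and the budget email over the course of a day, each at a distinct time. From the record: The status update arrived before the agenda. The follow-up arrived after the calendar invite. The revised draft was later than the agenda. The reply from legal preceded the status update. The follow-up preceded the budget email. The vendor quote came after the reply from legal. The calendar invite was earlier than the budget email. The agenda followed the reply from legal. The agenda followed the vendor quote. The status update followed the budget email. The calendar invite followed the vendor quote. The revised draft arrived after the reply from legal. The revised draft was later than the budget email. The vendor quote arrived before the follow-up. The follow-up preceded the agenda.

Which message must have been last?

Every other message has a chain of constraints placing it before the revised draft, so the revised draft is last.

the revised draft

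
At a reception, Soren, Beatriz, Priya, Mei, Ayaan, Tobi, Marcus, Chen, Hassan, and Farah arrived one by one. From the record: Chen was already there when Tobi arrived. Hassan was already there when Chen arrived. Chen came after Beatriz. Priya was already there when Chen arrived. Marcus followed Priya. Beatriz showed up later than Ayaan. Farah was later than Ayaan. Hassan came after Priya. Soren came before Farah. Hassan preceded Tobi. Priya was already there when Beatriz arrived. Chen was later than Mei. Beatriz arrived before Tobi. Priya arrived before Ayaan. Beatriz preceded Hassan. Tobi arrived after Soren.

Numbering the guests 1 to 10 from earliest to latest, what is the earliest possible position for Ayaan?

2

Priya must come before Ayaan — 1 forced predecessor.
Nothing else is forced ahead of Ayaan, so their earliest slot is position 1 + 1 = 2.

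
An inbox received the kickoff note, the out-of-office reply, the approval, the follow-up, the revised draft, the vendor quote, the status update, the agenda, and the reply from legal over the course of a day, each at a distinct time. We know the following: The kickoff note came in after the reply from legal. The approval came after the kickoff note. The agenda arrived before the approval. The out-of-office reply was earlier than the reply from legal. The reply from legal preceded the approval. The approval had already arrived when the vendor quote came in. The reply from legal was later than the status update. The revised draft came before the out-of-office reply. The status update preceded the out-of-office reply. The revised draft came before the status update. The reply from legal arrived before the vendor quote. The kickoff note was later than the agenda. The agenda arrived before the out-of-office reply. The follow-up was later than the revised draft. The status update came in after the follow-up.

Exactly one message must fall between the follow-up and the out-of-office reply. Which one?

Tracing the constraints gives the follow-up → the status update → the out-of-office reply, so the status update sits after the follow-up and before the out-of-office reply.
No other message is forced both after the follow-up and before the out-of-office reply.

the status update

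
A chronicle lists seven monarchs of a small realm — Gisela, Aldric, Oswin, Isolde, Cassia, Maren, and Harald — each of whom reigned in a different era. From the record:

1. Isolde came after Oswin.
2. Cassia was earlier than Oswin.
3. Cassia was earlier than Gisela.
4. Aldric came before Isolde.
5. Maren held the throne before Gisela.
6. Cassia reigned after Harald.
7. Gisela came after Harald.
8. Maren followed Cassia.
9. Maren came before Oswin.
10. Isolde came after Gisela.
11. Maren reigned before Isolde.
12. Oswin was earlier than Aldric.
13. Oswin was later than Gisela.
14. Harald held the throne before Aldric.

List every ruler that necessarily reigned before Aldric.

Directly stated before Aldric: Harald and Oswin.
Cassia reaches Aldric via Cassia → Oswin → Aldric.
Gisela reaches Aldric via Gisela → Oswin → Aldric.
Maren reaches Aldric via Maren → Oswin → Aldric.

Cassia, Gisela, Harald, Maren, Oswin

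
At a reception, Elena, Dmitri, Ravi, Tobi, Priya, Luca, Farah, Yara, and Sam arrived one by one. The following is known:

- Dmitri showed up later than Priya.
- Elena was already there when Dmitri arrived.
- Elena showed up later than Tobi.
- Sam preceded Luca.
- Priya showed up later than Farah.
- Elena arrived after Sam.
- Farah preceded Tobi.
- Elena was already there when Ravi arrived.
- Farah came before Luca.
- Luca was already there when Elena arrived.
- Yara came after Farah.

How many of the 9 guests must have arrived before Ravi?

Directly stated before Ravi: Elena.
Farah reaches Ravi via Farah → Luca → Elena → Ravi.
Luca reaches Ravi via Luca → Elena → Ravi.
Sam reaches Ravi via Sam → Elena → Ravi.
Likewise Tobi reaches Ravi by chaining the stated constraints.
That's Elena, Farah, Luca, Sam, and Tobi — 5 in all.

5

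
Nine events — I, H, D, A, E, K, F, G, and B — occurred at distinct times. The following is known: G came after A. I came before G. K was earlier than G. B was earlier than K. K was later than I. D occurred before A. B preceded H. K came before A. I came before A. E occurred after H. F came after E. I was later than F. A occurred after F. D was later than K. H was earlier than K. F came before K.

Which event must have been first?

B has a chain of constraints placing it before every other event, so B must be first.

B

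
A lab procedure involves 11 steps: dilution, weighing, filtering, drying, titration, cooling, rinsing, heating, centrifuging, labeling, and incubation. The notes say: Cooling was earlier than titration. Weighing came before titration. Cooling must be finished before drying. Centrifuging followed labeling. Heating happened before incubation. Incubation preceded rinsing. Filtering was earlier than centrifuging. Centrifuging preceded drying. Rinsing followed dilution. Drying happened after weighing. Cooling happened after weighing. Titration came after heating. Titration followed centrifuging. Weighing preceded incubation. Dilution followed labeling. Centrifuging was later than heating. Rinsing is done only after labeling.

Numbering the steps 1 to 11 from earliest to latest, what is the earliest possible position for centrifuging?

4

Filtering, heating, and labeling must all come before centrifuging — 3 forced predecessors.
Nothing else is forced ahead of centrifuging, so its earliest slot is position 3 + 1 = 4.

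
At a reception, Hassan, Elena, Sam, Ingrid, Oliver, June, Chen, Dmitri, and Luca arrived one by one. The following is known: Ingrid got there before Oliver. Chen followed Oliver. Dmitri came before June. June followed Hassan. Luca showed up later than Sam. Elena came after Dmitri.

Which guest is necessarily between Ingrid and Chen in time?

Tracing the constraints gives Ingrid → Oliver → Chen, so Oliver sits after Ingrid and before Chen.
No other guest is forced both after Ingrid and before Chen.

Oliver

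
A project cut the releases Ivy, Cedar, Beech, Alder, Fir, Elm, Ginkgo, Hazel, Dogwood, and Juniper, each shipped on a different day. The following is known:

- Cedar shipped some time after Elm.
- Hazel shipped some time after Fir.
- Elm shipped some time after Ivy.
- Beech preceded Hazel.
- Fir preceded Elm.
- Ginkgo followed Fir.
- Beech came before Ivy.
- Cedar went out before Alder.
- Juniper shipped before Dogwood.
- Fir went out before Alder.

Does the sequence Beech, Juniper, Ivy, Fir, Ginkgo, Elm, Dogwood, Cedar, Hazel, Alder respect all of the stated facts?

Check each stated constraint against the proposed order — e.g. Fir is ahead of Alder; Beech is ahead of Hazel. Every pair is in the required order; nothing is violated.

yes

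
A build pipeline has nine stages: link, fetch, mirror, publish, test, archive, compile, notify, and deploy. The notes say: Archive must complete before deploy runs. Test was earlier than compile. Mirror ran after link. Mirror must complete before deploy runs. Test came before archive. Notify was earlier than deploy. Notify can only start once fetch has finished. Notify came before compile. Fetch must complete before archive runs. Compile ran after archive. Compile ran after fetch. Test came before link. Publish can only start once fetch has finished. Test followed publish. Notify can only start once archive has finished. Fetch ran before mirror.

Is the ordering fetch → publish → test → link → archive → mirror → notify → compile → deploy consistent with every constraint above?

yes

Check each stated constraint against the proposed order — e.g. fetch is ahead of notify; fetch is ahead of compile. Every pair is in the required order; nothing is violated.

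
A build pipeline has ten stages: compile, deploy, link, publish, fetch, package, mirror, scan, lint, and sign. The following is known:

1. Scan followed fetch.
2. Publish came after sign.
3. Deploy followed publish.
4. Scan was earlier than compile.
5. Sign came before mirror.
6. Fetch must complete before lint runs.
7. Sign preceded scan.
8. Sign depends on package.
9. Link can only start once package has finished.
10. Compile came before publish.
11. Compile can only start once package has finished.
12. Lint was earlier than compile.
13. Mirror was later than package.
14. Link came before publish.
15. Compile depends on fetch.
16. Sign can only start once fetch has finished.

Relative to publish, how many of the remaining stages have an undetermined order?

1

Forced before publish: compile, fetch, link, lint, package, scan, and sign; forced after publish: deploy.
That leaves mirror with no forced order relative to publish — 1.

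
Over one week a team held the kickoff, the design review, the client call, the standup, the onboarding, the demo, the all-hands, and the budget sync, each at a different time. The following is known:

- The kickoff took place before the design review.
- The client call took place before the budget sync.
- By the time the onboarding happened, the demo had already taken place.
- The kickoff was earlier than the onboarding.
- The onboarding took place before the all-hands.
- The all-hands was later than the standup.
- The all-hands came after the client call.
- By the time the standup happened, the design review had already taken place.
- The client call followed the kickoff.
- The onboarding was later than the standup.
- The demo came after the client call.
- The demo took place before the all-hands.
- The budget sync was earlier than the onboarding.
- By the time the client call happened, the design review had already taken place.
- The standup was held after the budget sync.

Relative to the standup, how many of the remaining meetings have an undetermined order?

1

Forced before the standup: the budget sync, the client call, the design review, and the kickoff; forced after the standup: the all-hands and the onboarding.
That leaves the demo with no forced order relative to the standup — 1.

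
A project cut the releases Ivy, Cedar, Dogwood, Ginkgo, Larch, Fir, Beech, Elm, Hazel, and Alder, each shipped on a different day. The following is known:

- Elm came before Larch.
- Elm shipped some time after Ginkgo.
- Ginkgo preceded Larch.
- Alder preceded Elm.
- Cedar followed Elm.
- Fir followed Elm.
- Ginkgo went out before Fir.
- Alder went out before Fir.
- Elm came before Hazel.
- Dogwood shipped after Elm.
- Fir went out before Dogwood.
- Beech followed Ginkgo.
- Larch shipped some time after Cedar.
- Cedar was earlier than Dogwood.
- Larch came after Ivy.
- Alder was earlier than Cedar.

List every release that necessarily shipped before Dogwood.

Alder, Cedar, Elm, Fir, Ginkgo

Directly stated before Dogwood: Cedar, Elm, and Fir.
Alder reaches Dogwood via Alder → Cedar → Dogwood.
Ginkgo reaches Dogwood via Ginkgo → Fir → Dogwood.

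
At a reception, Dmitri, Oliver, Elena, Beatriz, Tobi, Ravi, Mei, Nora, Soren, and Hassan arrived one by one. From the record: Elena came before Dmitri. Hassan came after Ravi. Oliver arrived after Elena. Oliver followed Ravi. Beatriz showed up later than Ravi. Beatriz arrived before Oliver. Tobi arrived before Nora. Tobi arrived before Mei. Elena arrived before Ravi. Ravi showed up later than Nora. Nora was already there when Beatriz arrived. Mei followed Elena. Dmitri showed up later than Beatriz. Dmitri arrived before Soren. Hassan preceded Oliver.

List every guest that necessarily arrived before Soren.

Beatriz, Dmitri, Elena, Nora, Ravi, Tobi

Directly stated before Soren: Dmitri.
Beatriz reaches Soren via Beatriz → Dmitri → Soren.
Elena reaches Soren via Elena → Dmitri → Soren.
Nora reaches Soren via Nora → Beatriz → Dmitri → Soren.
Likewise Ravi and Tobi each reach Soren by chaining the stated constraints.
No chain forces Mei (or any of the others) ahead of Soren.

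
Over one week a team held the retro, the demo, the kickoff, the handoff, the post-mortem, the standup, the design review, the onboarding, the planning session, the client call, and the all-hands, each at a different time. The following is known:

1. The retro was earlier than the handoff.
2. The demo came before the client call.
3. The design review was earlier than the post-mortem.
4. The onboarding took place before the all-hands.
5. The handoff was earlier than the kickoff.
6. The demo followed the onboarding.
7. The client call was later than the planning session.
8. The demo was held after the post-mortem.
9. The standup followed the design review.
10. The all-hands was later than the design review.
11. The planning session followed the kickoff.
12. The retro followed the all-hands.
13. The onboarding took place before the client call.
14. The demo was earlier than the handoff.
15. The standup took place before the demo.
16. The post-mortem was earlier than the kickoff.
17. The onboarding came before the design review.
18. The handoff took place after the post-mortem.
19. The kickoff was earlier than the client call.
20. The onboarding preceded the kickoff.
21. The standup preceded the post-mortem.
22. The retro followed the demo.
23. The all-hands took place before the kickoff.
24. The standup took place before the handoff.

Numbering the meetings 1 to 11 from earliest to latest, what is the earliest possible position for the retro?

The all-hands, the demo, the design review, the onboarding, the post-mortem, and the standup must all come before the retro — 6 forced predecessors.
Nothing else is forced ahead of the retro, so its earliest slot is position 6 + 1 = 7.

7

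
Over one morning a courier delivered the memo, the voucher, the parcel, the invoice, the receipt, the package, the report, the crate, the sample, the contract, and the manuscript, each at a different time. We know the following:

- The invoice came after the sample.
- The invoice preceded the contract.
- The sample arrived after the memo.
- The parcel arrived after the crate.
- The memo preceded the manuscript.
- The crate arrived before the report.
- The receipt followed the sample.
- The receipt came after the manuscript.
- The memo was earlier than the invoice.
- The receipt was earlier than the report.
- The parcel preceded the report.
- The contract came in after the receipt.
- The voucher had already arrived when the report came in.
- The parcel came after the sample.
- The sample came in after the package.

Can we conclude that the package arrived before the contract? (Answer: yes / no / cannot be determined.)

Chain the constraints: the package → the sample → the invoice → the contract. Each link is directly stated, so the package comes before the contract.

yes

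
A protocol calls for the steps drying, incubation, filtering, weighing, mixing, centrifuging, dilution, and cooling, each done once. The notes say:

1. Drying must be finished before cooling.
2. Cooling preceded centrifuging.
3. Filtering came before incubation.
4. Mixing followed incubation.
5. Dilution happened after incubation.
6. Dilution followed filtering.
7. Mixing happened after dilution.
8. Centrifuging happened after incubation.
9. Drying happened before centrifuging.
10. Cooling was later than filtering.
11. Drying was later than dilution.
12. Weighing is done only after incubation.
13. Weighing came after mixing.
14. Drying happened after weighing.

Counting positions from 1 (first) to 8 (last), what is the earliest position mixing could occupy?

4

Dilution, filtering, and incubation must all come before mixing — 3 forced predecessors.
Nothing else is forced ahead of mixing, so its earliest slot is position 3 + 1 = 4.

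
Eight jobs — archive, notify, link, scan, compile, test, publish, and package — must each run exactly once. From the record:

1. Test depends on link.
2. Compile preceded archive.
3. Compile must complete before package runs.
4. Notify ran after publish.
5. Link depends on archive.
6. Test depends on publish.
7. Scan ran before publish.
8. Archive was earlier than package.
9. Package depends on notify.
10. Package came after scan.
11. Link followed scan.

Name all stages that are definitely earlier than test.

archive, compile, link, publish, scan

Directly stated before test: link and publish.
Archive reaches test via archive → link → test.
Compile reaches test via compile → archive → link → test.
Scan reaches test via scan → link → test.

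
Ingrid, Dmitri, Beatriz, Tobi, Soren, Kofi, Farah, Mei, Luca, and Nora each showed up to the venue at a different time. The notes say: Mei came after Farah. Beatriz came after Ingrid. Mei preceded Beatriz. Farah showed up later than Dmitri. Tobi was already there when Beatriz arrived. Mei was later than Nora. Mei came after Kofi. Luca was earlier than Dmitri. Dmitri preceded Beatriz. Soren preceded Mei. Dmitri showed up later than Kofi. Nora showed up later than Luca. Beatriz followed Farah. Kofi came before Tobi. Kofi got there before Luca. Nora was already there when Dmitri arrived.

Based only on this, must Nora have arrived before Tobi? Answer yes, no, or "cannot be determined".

No chain of stated constraints runs from Nora to Tobi, and none runs from Tobi to Nora either.
So the relative order of Nora and Tobi is not fixed by the given facts.

cannot be determined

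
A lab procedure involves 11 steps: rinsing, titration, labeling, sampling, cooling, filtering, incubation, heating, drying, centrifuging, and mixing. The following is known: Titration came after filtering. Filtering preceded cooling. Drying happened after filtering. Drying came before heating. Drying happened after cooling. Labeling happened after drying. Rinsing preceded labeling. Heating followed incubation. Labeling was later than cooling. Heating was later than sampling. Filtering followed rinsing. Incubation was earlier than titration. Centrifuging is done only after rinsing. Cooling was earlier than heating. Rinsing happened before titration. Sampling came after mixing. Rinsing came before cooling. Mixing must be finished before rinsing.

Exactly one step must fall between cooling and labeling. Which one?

drying

Tracing the constraints gives cooling → drying → labeling, so drying sits after cooling and before labeling.
No other step is forced both after cooling and before labeling.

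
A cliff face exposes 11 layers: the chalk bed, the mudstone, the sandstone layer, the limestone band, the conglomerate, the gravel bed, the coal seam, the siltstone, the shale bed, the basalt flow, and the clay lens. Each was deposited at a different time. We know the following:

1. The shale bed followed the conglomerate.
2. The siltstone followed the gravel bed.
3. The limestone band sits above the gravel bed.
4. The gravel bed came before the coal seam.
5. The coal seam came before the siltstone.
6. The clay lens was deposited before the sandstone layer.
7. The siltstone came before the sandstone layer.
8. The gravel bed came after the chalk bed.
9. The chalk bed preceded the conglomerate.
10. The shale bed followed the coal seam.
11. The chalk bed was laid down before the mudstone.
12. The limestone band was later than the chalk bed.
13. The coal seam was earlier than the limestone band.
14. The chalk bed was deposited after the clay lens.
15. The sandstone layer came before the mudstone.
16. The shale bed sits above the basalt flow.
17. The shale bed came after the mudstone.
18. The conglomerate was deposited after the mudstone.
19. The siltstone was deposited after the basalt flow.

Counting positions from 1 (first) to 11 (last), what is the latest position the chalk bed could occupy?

The chalk bed must come before the coal seam, the conglomerate, the gravel bed, the limestone band, the mudstone, the sandstone layer, the shale bed, and the siltstone — 8 layers forced after it.
Everything else can be placed before the chalk bed in some valid order, so the chalk bed can sit as late as position 11 − 8 = 3.

3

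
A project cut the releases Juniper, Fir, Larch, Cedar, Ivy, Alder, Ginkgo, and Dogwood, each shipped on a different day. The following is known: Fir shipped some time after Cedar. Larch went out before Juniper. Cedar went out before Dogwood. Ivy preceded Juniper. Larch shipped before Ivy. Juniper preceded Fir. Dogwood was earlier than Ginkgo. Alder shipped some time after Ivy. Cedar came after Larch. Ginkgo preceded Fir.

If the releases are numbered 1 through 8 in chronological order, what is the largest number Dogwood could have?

Dogwood must come before Fir and Ginkgo — 2 releases forced after it.
Everything else can be placed before Dogwood in some valid order, so Dogwood can sit as late as position 8 − 2 = 6.

6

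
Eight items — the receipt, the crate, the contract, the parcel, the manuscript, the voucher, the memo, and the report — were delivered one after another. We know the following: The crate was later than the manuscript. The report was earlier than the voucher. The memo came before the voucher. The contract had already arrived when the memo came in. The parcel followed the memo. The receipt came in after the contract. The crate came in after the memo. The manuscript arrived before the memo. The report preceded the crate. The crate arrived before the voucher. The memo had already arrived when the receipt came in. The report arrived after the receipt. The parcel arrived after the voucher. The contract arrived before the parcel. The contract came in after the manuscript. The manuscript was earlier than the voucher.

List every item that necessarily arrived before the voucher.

Directly stated before the voucher: the crate, the manuscript, the memo, and the report.
The contract reaches the voucher via the contract → the memo → the voucher.
The receipt reaches the voucher via the receipt → the report → the voucher.
No chain forces the parcel ahead of the voucher.

the contract, the crate, the manuscript, the memo, the receipt, the report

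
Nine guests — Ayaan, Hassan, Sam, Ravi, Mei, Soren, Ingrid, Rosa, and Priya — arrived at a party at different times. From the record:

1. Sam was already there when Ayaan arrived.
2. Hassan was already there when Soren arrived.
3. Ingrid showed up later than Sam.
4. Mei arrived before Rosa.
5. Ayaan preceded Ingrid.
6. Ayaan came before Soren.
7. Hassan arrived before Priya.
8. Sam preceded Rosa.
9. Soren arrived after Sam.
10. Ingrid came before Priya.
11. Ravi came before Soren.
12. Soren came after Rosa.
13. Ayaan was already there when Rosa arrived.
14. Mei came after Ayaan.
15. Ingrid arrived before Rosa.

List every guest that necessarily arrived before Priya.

Directly stated before Priya: Hassan and Ingrid.
Ayaan reaches Priya via Ayaan → Ingrid → Priya.
Sam reaches Priya via Sam → Ingrid → Priya.
No chain forces Soren (or any of the others) ahead of Priya.

Ayaan, Hassan, Ingrid, Sam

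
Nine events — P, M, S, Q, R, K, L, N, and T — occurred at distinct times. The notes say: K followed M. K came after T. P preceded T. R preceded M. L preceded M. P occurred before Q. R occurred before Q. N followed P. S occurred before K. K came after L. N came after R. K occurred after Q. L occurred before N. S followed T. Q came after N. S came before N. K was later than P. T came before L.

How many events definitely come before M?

Directly stated before M: L and R.
P reaches M via P → T → L → M.
T reaches M via T → L → M.
No chain forces Q (or any of the others) ahead of M.
That's L, P, R, and T — 4 in all.

4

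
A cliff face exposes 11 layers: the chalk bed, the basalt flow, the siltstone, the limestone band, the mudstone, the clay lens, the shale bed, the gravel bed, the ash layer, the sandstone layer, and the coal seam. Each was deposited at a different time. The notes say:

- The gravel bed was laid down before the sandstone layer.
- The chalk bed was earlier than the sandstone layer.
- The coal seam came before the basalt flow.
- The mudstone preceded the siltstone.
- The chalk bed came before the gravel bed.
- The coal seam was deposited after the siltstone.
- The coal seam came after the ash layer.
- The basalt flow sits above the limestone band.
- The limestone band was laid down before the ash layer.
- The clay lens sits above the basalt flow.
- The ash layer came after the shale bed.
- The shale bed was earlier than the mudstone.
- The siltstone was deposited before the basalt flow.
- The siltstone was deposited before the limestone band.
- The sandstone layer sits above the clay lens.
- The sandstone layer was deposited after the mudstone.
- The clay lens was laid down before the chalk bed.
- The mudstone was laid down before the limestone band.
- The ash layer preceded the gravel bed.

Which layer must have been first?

The shale bed has a chain of constraints placing it before every other layer, so the shale bed must be first.

the shale bed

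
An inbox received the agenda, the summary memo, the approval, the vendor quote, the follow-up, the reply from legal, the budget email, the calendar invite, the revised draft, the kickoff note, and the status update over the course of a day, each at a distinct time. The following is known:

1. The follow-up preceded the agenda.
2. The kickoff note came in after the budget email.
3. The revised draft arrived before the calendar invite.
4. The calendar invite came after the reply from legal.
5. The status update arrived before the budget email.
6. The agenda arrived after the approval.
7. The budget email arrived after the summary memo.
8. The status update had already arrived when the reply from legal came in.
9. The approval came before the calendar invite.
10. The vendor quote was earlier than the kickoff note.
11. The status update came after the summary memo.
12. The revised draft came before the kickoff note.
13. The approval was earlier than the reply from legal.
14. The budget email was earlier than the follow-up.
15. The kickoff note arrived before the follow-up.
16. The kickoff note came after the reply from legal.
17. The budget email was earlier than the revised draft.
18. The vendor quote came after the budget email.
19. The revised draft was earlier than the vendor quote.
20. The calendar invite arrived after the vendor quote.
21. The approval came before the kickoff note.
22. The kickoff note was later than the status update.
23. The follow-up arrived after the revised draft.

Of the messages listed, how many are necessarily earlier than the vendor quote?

Directly stated before the vendor quote: the budget email and the revised draft.
The status update reaches the vendor quote via the status update → the budget email → the vendor quote.
The summary memo reaches the vendor quote via the summary memo → the budget email → the vendor quote.
No chain forces the follow-up (or any of the others) ahead of the vendor quote.
That's the budget email, the revised draft, the status update, and the summary memo — 4 in all.

4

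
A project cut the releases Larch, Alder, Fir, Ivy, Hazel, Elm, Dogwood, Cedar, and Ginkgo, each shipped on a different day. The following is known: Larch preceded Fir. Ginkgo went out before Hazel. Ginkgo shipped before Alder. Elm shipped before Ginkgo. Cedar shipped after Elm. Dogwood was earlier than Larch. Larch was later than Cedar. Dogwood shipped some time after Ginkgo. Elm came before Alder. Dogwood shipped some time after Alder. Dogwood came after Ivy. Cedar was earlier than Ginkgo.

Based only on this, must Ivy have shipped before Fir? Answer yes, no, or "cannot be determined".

Chain the constraints: Ivy → Dogwood → Larch → Fir. Each link is directly stated, so Ivy comes before Fir.

yes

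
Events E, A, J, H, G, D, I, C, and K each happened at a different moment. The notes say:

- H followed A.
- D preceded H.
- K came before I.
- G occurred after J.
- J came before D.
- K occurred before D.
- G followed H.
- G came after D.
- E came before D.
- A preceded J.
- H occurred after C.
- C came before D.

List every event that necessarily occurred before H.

A, C, D, E, J, K

Directly stated before H: A, C, and D.
E reaches H via E → D → H.
J reaches H via J → D → H.
K reaches H via K → D → H.
No chain forces I (or any of the others) ahead of H.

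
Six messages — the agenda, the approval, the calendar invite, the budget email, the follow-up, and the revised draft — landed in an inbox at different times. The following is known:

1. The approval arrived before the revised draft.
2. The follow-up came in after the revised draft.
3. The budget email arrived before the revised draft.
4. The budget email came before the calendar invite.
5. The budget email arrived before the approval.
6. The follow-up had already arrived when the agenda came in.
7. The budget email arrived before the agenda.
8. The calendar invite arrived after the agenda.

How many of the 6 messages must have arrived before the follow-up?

3

Directly stated before the follow-up: the revised draft.
The approval reaches the follow-up via the approval → the revised draft → the follow-up.
The budget email reaches the follow-up via the budget email → the revised draft → the follow-up.
No chain forces the agenda (or any of the others) ahead of the follow-up.
That's the approval, the budget email, and the revised draft — 3 in all.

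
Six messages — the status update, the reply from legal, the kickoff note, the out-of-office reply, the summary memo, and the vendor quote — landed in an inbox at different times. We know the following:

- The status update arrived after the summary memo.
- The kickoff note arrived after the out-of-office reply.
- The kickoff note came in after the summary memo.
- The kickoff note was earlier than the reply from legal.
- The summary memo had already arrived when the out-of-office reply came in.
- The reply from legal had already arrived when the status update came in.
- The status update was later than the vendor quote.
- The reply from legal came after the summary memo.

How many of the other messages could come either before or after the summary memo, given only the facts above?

1

Forced after the summary memo: the kickoff note, the out-of-office reply, the reply from legal, and the status update.
That leaves the vendor quote with no forced order relative to the summary memo — 1.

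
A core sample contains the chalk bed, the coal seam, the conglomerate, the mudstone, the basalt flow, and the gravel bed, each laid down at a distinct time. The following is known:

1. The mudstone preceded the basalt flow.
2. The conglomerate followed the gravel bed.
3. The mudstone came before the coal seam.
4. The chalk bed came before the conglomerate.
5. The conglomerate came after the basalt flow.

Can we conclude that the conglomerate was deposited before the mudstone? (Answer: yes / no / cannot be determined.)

no

Tracing the constraints gives the mudstone → the basalt flow → the conglomerate, so the mudstone must come before the conglomerate.
That means the conglomerate cannot be before the mudstone.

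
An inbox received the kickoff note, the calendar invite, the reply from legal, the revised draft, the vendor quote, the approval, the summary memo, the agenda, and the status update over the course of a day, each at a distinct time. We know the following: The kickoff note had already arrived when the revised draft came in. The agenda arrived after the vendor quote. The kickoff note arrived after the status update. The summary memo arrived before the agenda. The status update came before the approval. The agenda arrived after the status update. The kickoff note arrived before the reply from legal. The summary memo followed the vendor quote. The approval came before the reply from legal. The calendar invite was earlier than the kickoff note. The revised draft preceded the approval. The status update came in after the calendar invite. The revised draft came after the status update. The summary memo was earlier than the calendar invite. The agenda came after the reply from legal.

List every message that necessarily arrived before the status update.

Directly stated before the status update: the calendar invite.
The summary memo reaches the status update via the summary memo → the calendar invite → the status update.
The vendor quote reaches the status update via the vendor quote → the summary memo → the calendar invite → the status update.

the calendar invite, the summary memo, the vendor quote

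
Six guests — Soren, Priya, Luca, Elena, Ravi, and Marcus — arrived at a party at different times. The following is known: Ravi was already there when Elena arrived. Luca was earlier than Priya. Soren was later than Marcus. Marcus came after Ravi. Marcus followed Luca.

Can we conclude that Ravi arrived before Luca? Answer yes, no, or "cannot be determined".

No chain of stated constraints runs from Ravi to Luca, and none runs from Luca to Ravi either.
So the relative order of Ravi and Luca is not fixed by the given facts.

cannot be determined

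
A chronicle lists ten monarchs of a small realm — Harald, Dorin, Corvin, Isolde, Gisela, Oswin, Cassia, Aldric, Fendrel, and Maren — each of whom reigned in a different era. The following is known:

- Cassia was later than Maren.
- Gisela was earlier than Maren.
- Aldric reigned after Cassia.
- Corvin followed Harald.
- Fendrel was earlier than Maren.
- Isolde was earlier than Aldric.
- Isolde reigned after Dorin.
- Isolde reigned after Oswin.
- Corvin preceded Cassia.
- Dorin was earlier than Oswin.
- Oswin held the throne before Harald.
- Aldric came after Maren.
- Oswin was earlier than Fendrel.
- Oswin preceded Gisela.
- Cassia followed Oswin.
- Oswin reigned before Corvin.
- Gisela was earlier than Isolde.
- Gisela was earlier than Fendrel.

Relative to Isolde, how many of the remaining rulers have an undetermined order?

Forced before Isolde: Dorin, Gisela, and Oswin; forced after Isolde: Aldric.
That leaves Cassia, Corvin, Fendrel, Harald, and Maren with no forced order relative to Isolde — 5.

5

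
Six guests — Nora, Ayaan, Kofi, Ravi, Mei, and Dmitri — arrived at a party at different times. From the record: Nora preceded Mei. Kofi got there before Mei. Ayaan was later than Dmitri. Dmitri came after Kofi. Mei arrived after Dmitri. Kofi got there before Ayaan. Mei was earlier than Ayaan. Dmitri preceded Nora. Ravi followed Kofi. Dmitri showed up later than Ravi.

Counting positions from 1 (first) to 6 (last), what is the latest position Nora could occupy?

Nora must come before Ayaan and Mei — 2 guests forced after them.
Everything else can be placed before Nora in some valid order, so Nora can sit as late as position 6 − 2 = 4.

4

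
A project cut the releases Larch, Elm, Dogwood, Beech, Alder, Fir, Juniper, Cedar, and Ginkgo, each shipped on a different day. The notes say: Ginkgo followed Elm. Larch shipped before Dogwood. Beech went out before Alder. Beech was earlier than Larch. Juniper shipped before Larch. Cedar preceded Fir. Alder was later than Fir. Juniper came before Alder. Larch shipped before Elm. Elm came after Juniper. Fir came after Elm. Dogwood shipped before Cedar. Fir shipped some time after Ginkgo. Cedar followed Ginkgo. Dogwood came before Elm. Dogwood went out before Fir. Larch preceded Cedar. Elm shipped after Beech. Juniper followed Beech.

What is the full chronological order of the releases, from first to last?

The constraints fix every adjacent pair, so only one ordering works:
Beech → Juniper → Larch → Dogwood → Elm → Ginkgo → Cedar → Fir → Alder.

Beech, Juniper, Larch, Dogwood, Elm, Ginkgo, Cedar, Fir, Alder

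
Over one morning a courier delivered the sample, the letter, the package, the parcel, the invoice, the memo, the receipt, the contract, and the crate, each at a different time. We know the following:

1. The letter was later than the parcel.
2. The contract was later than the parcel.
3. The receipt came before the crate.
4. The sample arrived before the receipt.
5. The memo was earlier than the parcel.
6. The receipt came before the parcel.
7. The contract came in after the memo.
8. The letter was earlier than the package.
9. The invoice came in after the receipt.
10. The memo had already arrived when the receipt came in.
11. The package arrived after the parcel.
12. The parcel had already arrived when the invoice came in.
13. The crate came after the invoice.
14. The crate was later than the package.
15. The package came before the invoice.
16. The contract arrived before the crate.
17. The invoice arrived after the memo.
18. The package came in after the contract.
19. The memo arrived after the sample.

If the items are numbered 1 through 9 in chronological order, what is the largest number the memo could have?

2

The memo must come before the contract, the crate, the invoice, the letter, the package, the parcel, and the receipt — 7 items forced after it.
Everything else can be placed before the memo in some valid order, so the memo can sit as late as position 9 − 7 = 2.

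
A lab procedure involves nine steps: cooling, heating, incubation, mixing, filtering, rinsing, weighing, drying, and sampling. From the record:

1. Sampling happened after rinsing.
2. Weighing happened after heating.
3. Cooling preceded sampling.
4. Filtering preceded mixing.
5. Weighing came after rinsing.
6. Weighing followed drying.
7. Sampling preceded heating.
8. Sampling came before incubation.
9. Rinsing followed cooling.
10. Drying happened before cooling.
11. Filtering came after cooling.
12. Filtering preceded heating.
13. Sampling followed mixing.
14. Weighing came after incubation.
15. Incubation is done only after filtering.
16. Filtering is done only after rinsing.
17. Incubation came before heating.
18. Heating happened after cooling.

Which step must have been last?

weighing

Every other step has a chain of constraints placing it before weighing, so weighing is last.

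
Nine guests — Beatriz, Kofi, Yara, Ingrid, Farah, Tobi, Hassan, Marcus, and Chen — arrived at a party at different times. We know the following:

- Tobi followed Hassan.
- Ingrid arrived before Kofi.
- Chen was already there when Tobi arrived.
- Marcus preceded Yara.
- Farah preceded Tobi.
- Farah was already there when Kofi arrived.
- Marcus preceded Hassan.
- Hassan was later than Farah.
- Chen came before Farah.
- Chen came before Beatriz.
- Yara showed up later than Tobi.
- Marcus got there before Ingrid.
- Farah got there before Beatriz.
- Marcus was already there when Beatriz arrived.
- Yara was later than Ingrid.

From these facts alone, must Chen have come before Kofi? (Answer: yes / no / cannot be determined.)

yes

Chain the constraints: Chen → Farah → Kofi. Each link is directly stated, so Chen comes before Kofi.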